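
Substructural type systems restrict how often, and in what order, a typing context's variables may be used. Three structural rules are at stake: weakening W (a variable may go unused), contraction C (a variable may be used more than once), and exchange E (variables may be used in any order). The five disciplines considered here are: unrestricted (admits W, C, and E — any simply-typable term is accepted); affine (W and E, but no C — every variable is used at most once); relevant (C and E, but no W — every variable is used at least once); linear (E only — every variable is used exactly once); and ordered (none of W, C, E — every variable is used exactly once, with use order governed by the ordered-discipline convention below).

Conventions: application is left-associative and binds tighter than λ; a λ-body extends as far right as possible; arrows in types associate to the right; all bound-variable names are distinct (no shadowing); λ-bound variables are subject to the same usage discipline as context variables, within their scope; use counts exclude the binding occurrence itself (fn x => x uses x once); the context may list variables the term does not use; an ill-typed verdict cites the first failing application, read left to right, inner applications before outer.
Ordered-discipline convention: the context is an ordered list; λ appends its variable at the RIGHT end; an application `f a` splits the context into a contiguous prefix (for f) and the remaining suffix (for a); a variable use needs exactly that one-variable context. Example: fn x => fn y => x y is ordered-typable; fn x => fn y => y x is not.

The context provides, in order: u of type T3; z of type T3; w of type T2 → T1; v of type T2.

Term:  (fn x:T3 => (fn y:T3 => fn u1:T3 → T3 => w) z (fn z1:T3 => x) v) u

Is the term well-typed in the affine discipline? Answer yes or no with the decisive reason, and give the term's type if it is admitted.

yes — no duplicate uses among u, z, w, v, x, y, u1, z1; term : T1
use counts: u ×1, z ×1, w ×1, v ×1, x (λ-bound) ×1, y (λ-bound) ×0, u1 (λ-bound) ×0, z1 (λ-bound) ×0
order of uses: w, z, x, v, u
typing: well-typed at T1
per-discipline verdicts: ordered ✗, linear ✗, affine ✓, relevant ✗, unrestricted ✓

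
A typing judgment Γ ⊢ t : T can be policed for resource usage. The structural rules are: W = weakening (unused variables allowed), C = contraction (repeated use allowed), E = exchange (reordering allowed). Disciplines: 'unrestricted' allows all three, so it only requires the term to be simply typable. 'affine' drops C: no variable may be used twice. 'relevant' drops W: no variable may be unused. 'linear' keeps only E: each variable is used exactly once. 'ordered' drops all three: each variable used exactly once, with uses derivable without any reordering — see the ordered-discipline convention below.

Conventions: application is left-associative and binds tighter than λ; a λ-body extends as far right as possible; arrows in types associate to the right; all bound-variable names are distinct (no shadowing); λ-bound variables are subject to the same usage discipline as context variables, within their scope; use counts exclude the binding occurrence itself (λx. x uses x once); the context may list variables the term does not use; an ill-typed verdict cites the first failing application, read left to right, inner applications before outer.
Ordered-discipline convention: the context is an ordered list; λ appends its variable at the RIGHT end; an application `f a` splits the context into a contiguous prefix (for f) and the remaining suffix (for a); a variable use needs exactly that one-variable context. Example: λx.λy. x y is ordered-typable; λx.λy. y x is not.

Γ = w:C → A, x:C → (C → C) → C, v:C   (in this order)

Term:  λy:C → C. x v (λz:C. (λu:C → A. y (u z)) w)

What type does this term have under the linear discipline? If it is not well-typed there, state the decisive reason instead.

not well-typed under linear — fails simple typing
counts: w ×1, x ×1, v ×1, y (λ-bound) ×1, z (λ-bound) ×1, u (λ-bound) ×1
uses in reading order: x, v, y, u, z, w
typing: ill-typed: an argument A mismatches the expected C
all disciplines: ordered ✗; linear ✗; affine ✗; relevant ✗; unrestricted ✗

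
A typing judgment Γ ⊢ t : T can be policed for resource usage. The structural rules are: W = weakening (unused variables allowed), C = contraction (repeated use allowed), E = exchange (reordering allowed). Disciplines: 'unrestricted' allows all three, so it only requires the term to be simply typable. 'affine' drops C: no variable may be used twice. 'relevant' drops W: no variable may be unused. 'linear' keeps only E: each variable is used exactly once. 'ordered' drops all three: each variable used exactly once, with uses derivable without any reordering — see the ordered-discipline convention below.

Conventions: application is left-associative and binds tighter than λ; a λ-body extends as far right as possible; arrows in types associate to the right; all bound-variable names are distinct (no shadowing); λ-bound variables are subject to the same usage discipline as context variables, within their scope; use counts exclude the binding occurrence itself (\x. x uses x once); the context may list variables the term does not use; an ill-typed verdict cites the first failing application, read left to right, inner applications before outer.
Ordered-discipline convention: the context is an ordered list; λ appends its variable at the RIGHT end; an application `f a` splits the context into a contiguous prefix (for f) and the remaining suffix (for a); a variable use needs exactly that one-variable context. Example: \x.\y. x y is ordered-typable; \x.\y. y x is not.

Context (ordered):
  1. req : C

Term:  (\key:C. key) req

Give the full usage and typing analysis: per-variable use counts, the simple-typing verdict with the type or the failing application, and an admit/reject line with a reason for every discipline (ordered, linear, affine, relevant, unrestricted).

variable uses: req: 1×, key [bound]: 1×
left-to-right use order: key, req
typing: the term checks, with type C
ordered: ✓ — one use each (req, key); ordered split holds
linear: ✓ — req, key: one use apiece
affine: ✓ — no duplicate uses among req, key
relevant: ✓ — at least one use each (req, key)
unrestricted: ✓ — typability at C is all that's needed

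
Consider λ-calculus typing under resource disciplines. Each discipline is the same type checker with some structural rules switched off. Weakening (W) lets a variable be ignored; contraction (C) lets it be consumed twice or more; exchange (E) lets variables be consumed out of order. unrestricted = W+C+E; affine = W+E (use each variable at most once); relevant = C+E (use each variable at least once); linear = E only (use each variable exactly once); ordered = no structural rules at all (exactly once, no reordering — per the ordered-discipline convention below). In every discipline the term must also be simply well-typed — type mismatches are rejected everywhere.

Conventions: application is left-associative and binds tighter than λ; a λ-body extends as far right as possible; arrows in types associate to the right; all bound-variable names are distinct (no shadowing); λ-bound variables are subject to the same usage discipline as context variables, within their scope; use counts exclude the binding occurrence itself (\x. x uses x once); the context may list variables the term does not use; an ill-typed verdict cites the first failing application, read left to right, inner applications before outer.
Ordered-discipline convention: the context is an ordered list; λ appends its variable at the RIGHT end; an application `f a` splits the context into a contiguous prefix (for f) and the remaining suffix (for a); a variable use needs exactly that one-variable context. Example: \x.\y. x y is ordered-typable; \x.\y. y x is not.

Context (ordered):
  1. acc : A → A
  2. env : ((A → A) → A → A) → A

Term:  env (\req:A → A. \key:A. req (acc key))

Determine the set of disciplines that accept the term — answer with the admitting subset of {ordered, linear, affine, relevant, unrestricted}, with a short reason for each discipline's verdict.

accepted by: linear, affine, relevant, unrestricted
use counts: acc=1; env=1; req (λ-bound)=1; key (λ-bound)=1
left-to-right use order: env, req, acc, key
typing: ✓ — A
ordered ✗ (use order env, req, acc, key needs exchange)
linear ✓ (acc, env, req, key: one use apiece)
affine ✓ (none of acc, env, req, key used more than once)
relevant ✓ (none of acc, env, req, key goes unused)
unrestricted ✓ (simply typable at A; W, C, E all held)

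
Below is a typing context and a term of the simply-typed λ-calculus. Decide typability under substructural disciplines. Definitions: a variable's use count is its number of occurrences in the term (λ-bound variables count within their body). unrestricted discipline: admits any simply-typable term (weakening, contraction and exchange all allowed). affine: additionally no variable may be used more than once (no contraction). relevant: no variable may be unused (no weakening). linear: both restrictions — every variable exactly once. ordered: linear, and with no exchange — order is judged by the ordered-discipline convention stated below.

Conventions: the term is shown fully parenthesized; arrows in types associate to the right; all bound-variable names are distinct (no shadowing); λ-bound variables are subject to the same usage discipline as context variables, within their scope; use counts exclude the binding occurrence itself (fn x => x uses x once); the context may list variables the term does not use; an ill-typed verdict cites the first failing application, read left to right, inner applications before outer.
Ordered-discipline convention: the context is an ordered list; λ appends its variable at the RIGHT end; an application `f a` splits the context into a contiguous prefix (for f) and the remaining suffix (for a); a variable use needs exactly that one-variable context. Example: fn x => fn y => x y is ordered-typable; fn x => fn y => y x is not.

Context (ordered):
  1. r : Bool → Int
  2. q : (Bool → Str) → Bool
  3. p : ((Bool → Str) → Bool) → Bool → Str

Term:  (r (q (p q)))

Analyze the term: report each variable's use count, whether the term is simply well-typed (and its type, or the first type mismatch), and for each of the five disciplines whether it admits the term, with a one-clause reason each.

use counts: r=1, q=2, p=1
order of uses: r, q, p, q
typing: ✓ — Int
ordered: ✗ — repeated use of q ×2
linear: ✗ — repeated use of q ×2
affine: ✗ — repeated use of q ×2
relevant: ✓ — every one of r, q, p appears
unrestricted: ✓ — type-checks (Int) and nothing is barred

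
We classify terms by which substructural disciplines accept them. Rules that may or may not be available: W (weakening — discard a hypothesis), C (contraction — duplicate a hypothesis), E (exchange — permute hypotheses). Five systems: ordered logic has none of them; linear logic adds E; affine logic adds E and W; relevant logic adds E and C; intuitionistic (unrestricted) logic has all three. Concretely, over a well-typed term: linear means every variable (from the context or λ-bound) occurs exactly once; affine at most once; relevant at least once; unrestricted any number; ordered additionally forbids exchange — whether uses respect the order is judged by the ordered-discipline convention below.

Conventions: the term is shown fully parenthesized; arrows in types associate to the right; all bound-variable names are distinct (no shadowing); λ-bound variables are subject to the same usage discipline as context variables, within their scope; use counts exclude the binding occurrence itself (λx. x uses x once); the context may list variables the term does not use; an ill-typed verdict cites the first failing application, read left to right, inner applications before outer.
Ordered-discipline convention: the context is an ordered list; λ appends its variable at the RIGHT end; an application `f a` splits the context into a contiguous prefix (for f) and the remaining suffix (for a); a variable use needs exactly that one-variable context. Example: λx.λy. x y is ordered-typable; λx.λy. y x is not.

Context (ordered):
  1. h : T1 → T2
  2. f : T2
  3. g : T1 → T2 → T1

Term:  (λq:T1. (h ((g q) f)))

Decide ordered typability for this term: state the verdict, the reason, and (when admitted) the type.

no — no contiguous prefix/suffix split fits h, g, q, f
usage: h: 1, f: 1, g: 1, q (λ-bound): 1
order of uses: h, g, q, f
typing: well-typed — term : T1 → T2
summary: ordered ✗, linear ✓, affine ✓, relevant ✓, unrestricted ✓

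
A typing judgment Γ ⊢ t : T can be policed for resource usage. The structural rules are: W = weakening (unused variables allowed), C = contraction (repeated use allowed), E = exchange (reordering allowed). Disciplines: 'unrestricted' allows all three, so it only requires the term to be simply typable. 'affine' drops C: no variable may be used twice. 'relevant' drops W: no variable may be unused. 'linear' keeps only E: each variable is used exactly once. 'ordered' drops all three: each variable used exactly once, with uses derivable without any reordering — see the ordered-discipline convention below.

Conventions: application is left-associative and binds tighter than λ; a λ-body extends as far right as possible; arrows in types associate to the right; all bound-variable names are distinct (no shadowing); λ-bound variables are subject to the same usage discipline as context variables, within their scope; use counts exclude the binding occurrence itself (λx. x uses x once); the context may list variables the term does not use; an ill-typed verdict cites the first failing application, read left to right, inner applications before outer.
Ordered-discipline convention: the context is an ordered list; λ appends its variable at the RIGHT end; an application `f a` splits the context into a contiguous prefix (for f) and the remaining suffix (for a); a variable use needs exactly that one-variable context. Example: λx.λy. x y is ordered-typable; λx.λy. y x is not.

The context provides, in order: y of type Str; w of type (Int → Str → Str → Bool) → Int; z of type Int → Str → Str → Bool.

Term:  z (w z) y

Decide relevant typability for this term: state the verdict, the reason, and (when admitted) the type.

yes — y, w, z: all used, weakening unneeded; term : Str → Bool
use counts: y=1, w=1, z=2
uses in reading order: z, w, z, y
typing: well-typed at Str → Bool
all disciplines: ordered ✗ | linear ✗ | affine ✗ | relevant ✓ | unrestricted ✓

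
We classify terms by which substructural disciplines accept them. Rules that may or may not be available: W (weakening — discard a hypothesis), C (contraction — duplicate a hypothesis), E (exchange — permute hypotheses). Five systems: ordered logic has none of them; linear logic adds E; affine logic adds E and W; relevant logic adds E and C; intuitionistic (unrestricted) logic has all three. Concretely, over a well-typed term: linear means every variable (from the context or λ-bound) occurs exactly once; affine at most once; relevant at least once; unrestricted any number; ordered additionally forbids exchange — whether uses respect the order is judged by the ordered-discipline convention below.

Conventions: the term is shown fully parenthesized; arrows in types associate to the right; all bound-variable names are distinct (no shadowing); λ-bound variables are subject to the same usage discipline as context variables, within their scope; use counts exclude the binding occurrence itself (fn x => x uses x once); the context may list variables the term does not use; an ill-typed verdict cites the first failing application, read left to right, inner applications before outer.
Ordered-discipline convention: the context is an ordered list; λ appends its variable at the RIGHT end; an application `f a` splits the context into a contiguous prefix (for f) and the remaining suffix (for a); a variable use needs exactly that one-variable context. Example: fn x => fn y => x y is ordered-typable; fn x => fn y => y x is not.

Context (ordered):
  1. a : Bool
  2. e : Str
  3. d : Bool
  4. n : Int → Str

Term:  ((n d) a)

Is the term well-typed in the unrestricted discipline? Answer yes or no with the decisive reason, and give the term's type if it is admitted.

no — fails simple typing
counts: a: 1, e: 0, d: 1, n: 1
left-to-right use order: n, d, a
typing: ill-typed: argument of type Bool where Int is required
per-discipline verdicts: ordered ✗ · linear ✗ · affine ✗ · relevant ✗ · unrestricted ✗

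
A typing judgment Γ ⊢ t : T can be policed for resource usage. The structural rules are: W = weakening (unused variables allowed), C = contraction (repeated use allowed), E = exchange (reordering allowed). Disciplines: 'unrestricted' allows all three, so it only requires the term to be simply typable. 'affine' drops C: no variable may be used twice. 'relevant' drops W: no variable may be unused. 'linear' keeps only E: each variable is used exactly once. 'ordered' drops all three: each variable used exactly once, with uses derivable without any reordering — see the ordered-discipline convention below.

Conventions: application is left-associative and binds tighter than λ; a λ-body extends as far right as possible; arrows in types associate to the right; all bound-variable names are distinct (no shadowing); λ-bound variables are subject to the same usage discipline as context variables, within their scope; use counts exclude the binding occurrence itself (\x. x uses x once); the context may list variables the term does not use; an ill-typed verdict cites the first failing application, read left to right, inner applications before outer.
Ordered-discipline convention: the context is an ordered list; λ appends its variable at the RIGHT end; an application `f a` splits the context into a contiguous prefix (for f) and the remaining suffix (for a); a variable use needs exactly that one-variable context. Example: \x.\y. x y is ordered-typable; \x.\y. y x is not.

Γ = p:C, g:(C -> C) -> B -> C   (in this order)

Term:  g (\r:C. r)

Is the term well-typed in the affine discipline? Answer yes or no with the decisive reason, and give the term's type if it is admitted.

yes — none of p, g, r used more than once; term : B -> C
usage: p: 0×; g: 1×; r (λ-bound): 1×
left-to-right use order: g, r
typing: ✓ — B -> C
per-discipline verdicts: ordered ✗ | linear ✗ | affine ✓ | relevant ✗ | unrestricted ✓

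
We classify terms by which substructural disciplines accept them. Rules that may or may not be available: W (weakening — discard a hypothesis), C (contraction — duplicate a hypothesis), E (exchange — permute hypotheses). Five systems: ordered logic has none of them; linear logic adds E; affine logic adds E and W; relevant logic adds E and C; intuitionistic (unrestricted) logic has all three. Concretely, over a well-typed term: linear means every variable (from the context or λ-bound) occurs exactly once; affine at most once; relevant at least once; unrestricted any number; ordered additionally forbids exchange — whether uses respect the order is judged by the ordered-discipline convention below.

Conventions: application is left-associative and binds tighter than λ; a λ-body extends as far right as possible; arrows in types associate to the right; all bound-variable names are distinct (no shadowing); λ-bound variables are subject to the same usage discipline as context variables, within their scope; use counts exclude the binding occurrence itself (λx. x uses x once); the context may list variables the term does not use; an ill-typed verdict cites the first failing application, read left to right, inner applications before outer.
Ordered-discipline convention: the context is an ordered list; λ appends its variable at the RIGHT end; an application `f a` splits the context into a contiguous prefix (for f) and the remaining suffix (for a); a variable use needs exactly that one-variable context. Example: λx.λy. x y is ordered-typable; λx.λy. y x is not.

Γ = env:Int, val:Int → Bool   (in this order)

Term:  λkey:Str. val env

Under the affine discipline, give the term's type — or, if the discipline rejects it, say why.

term : Str → Bool
usage: env: 1×, val: 1×, key (bound): 0×
left-to-right use order: val, env
typing: well-typed at Str → Bool
across the five disciplines: ordered ✗ | linear ✗ | affine ✓ | relevant ✗ | unrestricted ✓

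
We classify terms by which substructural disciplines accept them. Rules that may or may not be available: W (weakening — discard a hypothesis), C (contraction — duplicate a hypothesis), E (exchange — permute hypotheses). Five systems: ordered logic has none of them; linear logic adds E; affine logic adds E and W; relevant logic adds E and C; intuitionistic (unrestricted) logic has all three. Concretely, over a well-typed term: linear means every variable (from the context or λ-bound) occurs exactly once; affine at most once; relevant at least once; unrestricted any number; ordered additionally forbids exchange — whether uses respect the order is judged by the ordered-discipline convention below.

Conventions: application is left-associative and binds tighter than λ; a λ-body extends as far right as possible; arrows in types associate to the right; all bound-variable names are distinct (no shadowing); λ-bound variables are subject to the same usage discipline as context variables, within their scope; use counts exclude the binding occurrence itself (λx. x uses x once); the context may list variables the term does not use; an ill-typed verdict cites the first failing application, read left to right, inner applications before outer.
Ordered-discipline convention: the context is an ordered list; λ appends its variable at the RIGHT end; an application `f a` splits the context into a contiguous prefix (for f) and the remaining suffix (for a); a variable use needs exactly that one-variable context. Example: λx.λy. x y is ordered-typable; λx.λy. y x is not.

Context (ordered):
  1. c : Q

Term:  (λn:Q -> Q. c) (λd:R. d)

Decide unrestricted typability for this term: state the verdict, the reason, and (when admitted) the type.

no — the type mismatch rejects it
use counts: c: 1; n [bound]: 0; d [bound]: 1
uses in reading order: c, d
typing: ill-typed: a function awaiting Q -> Q gets R -> R
all disciplines: ordered ✗; linear ✗; affine ✗; relevant ✗; unrestricted ✗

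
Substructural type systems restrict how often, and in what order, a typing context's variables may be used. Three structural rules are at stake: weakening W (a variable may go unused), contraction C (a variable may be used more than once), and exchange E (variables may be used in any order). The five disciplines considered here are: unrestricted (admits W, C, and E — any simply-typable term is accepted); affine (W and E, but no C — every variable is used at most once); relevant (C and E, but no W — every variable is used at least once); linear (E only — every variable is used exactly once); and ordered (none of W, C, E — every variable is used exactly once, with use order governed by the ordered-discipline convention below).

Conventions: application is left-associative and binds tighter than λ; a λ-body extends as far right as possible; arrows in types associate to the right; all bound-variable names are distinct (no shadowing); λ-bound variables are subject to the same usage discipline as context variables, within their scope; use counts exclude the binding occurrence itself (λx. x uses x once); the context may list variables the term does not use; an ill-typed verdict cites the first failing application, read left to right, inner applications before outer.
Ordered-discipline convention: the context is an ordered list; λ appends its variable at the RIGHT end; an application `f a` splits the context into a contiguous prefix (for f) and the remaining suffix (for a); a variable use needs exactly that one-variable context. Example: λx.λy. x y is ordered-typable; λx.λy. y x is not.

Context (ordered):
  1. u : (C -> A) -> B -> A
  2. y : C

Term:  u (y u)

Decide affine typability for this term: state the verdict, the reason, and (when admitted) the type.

no — a type mismatch blocks all five
use counts: u: 2; y: 1
order of uses: u, y, u
typing: ill-typed: can't apply a value of type C
across the five disciplines: ordered ✗ | linear ✗ | affine ✗ | relevant ✗ | unrestricted ✗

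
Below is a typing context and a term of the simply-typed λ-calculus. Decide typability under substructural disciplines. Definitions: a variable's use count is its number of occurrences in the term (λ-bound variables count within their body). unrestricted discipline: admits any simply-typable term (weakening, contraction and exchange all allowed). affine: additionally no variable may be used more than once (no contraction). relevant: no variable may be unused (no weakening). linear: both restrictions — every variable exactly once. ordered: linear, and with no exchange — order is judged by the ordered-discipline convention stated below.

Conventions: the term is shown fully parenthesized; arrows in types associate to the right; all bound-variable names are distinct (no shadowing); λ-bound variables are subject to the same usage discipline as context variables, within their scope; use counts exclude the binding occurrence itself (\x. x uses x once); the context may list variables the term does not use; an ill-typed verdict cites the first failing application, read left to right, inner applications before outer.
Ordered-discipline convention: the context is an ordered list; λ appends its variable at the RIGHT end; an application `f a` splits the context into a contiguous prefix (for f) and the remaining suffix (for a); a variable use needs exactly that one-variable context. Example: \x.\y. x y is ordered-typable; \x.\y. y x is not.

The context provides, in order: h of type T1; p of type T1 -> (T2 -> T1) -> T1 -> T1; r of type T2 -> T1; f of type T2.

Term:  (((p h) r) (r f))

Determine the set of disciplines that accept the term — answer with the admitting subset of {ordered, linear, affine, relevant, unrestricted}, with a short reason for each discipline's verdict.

admitted in: relevant, unrestricted
variable uses: h: 1×; p: 1×; r: 2×; f: 1×
order of uses: p, h, r, r, f
typing: the term checks, with type T1
ordered: ✗ — needs contraction — r ×2
linear: ✗ — needs contraction — r ×2
affine: ✗ — needs contraction — r ×2
relevant: ✓ — h, p, r, f: all used, weakening unneeded
unrestricted: ✓ — well-typed at T1; no restrictions here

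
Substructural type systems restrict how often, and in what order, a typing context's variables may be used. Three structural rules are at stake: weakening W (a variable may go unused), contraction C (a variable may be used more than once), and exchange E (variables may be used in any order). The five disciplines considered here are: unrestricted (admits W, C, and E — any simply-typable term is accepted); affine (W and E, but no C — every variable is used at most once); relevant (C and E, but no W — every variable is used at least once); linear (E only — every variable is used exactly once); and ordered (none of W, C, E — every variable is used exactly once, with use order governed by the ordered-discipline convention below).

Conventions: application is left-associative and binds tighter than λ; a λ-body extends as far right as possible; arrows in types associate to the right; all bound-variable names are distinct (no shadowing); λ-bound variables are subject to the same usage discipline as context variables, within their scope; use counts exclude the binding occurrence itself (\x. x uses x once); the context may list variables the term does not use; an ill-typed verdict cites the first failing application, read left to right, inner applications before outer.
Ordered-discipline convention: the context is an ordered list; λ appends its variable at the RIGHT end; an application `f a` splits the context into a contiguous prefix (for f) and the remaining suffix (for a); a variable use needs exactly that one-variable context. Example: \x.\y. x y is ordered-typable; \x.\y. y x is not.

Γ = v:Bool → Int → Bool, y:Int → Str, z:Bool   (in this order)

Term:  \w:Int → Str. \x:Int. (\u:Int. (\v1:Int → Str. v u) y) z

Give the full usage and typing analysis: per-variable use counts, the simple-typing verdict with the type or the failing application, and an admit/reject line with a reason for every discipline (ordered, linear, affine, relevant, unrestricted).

use counts: v=1; y=1; z=1; w [bound]=0; x [bound]=0; u [bound]=1; v1 [bound]=0
left-to-right use order: v, u, y, z
typing: ill-typed: argument of type Int where Bool is required
ordered: ✗, fails simple typing
linear: ✗, a type mismatch blocks all five
affine: ✗, the type mismatch rejects it
relevant: ✗, not simply typable
unrestricted: ✗, fails simple typing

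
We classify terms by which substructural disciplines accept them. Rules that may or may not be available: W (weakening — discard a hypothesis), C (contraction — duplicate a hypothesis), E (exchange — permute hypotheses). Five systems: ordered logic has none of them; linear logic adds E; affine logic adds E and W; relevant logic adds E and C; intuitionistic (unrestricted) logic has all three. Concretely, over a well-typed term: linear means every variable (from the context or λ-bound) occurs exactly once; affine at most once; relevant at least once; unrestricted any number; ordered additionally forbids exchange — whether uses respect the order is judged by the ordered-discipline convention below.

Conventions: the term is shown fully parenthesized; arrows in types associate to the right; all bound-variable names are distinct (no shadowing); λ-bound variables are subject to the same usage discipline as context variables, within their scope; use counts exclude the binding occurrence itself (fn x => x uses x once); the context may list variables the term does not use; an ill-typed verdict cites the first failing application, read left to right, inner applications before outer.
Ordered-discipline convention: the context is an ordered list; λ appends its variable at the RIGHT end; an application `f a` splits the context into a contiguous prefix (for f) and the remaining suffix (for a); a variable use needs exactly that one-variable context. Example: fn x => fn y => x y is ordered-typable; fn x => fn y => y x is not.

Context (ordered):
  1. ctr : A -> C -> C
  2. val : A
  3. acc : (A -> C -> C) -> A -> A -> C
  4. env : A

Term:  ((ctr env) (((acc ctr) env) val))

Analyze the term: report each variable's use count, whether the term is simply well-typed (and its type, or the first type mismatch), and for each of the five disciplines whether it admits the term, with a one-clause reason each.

use counts: ctr: 2, val: 1, acc: 1, env: 2
left-to-right use order: ctr, env, acc, ctr, env, val
typing: the term checks, with type C
ordered ✗ (ctr ×2, env ×2 used more than once (contraction))
linear ✗ (ctr ×2, env ×2 used more than once (contraction))
affine ✗ (ctr ×2, env ×2 used more than once (contraction))
relevant ✓ (every one of ctr, val, acc, env appears)
unrestricted ✓ (simply typable at C; W, C, E all held)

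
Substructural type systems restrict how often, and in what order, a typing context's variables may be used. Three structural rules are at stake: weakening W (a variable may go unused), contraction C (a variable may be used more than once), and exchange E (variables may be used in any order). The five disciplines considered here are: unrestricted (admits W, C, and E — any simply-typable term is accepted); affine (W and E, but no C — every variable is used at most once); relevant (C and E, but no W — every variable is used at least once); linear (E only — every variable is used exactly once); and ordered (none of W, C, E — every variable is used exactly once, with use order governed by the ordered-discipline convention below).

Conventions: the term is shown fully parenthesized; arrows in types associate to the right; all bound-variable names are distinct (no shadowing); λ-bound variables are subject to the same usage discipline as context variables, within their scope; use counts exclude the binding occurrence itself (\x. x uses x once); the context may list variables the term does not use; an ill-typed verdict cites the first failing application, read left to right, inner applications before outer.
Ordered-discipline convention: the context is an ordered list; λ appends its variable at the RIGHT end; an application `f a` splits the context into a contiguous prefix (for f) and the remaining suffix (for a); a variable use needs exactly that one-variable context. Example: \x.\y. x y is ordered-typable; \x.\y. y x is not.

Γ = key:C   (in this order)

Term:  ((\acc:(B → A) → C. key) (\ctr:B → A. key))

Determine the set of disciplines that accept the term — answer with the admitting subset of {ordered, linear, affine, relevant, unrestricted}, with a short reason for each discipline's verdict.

admitting disciplines: unrestricted
variable uses: key: 2×; acc (λ-bound): 0×; ctr (λ-bound): 0×
use order (left to right): key, key
typing: well-typed — term : C
ordered: ✗, uses contraction: key ×2; acc, ctr left unused
linear: ✗, uses contraction: key ×2; acc, ctr left unused
affine: ✗, uses contraction: key ×2
relevant: ✗, acc, ctr left unused
unrestricted: ✓, well-typed at C; no restrictions here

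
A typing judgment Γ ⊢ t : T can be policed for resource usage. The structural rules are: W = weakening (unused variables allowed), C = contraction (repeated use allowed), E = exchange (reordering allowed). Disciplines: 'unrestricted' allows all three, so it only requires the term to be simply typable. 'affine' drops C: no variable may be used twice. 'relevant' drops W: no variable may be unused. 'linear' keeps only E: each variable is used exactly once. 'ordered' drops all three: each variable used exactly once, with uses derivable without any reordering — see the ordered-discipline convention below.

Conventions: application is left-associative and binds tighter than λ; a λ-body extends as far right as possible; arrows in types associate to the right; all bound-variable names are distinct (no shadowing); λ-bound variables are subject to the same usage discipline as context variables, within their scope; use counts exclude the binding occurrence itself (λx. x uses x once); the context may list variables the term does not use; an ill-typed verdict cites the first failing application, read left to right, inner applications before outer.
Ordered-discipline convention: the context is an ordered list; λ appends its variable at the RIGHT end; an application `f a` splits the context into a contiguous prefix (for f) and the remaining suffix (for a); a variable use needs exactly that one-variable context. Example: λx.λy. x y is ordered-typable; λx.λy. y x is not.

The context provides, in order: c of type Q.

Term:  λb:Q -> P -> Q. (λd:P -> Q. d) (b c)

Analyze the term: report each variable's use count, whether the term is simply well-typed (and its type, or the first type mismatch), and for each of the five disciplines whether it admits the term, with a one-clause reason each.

use counts: c=1, b (λ-bound)=1, d (λ-bound)=1
uses in reading order: d, b, c
typing: well-typed at (Q -> P -> Q) -> P -> Q
ordered: ✗ — no ordered split (uses run d, b, c)
linear: ✓ — single use per variable (c, b, d)
affine: ✓ — c, b, d: no repeats, contraction unneeded
relevant: ✓ — at least one use each (c, b, d)
unrestricted: ✓ — typability at (Q -> P -> Q) -> P -> Q is all that's needed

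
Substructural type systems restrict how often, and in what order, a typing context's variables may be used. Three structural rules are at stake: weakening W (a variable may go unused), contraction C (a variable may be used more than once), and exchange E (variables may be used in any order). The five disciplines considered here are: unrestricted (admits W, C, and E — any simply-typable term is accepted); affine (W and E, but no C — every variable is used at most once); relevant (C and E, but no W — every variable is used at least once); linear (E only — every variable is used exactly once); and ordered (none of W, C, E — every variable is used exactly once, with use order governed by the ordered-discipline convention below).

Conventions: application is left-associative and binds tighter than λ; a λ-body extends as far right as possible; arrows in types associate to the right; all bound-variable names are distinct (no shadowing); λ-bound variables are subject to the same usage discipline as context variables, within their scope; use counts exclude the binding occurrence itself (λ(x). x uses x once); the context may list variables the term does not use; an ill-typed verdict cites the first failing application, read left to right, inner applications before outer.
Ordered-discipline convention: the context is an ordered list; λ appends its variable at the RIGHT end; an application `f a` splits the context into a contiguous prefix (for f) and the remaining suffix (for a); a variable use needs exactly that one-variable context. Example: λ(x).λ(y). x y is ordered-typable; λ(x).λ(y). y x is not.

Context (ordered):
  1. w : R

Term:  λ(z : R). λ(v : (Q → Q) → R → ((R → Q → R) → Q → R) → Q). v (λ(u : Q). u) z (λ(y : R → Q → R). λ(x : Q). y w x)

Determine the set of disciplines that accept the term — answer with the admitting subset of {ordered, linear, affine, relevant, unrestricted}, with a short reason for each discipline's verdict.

admitted in: linear, affine, relevant, unrestricted
use counts: w ×1; z (bound) ×1; v (bound) ×1; u (bound) ×1; y (bound) ×1; x (bound) ×1
use order (left to right): v, u, z, y, w, x
typing: the term checks, with type R → ((Q → Q) → R → ((R → Q → R) → Q → R) → Q) → Q
ordered ✗ (needs exchange: uses follow v, u, z, y, w, x)
linear ✓ (single use per variable (w, z, v, u, y, x))
affine ✓ (at most one use each (w, z, v, u, y, x))
relevant ✓ (at least one use each (w, z, v, u, y, x))
unrestricted ✓ (well-typed at R → ((Q → Q) → R → ((R → Q → R) → Q → R) → Q) → Q; no restrictions here)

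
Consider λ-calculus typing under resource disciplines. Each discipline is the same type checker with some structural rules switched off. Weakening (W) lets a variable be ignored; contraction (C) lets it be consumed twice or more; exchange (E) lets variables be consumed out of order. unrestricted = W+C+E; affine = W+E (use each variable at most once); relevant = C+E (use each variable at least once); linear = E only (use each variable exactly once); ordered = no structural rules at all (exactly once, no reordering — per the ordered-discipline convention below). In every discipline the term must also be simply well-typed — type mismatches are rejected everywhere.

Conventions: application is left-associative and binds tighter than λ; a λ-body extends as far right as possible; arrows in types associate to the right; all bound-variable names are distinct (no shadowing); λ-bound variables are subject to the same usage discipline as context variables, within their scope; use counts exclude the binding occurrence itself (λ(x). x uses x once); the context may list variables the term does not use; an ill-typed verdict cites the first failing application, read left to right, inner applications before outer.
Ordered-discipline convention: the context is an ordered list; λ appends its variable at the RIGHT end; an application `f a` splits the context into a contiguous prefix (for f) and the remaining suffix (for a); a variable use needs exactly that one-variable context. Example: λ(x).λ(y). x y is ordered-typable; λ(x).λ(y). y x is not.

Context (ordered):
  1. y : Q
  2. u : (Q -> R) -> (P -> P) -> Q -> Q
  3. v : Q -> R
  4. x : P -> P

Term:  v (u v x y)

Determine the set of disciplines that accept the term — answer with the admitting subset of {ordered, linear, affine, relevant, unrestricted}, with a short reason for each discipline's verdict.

admitted in: relevant, unrestricted
usage: y=1, u=1, v=2, x=1
uses in reading order: v, u, v, x, y
typing: well-typed — term : R
ordered ✗ (uses contraction: v ×2)
linear ✗ (uses contraction: v ×2)
affine ✗ (uses contraction: v ×2)
relevant ✓ (none of y, u, v, x goes unused)
unrestricted ✓ (typability at R is all that's needed)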